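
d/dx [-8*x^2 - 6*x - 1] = -16*x - 6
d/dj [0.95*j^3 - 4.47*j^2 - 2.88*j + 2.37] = 2.85*j^2 - 8.94*j - 2.88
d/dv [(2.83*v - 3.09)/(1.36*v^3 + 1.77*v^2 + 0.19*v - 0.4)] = (-7.6976*v^3 + 7.5981*v^2 + 10.9386*v - 0.5449)/(1.8496*v^6 + 4.8144*v^5 + 3.6497*v^4 - 0.4154*v^3 - 1.3799*v^2 - 0.152*v + 0.16)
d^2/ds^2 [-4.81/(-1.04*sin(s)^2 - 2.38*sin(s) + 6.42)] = (-20.809984*sin(s)^4 - 35.717136*sin(s)^3 - 124.49242*sin(s)^2 - 2.06060399999999*sin(s) + 118.722344)/(1.04*sin(s)^2 + 2.38*sin(s) - 6.42)^3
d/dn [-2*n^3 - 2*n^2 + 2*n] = -6*n^2 - 4*n + 2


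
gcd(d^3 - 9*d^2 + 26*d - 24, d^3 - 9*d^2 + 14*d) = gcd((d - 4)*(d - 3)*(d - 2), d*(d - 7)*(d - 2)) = d - 2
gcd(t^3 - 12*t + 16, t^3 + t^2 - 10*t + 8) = t^2 + 2*t - 8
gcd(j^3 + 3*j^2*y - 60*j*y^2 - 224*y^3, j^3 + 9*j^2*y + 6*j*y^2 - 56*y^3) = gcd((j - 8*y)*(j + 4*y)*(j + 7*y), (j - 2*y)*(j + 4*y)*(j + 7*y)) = j^2 + 11*j*y + 28*y^2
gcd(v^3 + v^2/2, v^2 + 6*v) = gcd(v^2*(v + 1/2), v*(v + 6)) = v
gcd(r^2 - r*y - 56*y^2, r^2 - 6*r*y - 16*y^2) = -r + 8*y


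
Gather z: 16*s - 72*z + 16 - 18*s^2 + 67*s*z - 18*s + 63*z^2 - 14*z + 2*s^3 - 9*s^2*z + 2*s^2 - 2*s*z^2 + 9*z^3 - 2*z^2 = 2*s^3 - 16*s^2 - 2*s + 9*z^3 + z^2*(61 - 2*s) + z*(-9*s^2 + 67*s - 86) + 16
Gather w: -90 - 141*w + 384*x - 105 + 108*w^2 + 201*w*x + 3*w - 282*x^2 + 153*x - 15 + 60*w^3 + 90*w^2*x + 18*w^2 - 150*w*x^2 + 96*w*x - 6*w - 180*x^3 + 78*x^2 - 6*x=60*w^3 + w^2*(90*x + 126) + w*(-150*x^2 + 297*x - 144) - 180*x^3 - 204*x^2 + 531*x - 210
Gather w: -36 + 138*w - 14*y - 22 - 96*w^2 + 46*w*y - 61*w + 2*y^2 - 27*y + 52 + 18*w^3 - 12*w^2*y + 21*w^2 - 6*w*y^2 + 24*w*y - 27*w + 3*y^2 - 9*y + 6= 18*w^3 + w^2*(-12*y - 75) + w*(-6*y^2 + 70*y + 50) + 5*y^2 - 50*y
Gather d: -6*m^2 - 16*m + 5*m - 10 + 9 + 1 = -6*m^2 - 11*m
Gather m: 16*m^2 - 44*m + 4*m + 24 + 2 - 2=16*m^2 - 40*m + 24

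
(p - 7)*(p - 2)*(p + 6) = p^3 - 3*p^2 - 40*p + 84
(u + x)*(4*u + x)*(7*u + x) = 28*u^3 + 39*u^2*x + 12*u*x^2 + x^3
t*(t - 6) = t^2 - 6*t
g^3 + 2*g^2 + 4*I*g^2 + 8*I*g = g*(g + 2)*(g + 4*I)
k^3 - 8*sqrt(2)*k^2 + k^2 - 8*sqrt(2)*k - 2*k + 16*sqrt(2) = (k - 1)*(k + 2)*(k - 8*sqrt(2))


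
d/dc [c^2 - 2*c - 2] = 2*c - 2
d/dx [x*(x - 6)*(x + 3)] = 3*x^2 - 6*x - 18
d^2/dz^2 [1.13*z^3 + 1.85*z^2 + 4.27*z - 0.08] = 6.78*z + 3.7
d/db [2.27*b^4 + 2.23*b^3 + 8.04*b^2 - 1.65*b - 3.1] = 9.08*b^3 + 6.69*b^2 + 16.08*b - 1.65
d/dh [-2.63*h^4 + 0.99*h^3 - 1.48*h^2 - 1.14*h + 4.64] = -10.52*h^3 + 2.97*h^2 - 2.96*h - 1.14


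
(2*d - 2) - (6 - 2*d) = 4*d - 8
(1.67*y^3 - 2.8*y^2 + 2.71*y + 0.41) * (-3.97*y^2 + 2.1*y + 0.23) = -6.6299*y^5 + 14.623*y^4 - 16.2546*y^3 + 3.4193*y^2 + 1.4843*y + 0.0943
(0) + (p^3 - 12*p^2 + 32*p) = p^3 - 12*p^2 + 32*p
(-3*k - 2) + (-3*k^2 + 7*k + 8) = -3*k^2 + 4*k + 6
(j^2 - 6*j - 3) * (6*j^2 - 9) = 6*j^4 - 36*j^3 - 27*j^2 + 54*j + 27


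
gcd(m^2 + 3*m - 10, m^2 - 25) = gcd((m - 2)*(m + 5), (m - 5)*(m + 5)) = m + 5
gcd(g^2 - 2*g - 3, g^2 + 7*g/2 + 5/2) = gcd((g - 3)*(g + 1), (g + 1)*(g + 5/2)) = g + 1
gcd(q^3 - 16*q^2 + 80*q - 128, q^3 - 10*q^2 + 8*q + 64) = q^2 - 12*q + 32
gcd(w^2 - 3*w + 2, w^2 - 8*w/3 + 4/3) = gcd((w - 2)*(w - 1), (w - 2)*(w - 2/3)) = w - 2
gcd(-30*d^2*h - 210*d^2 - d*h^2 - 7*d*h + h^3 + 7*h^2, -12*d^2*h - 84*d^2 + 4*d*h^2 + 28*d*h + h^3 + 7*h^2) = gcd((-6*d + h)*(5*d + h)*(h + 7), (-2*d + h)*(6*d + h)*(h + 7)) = h + 7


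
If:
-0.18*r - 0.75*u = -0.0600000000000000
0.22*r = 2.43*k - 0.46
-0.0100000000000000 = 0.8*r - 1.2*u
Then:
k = 0.20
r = 0.08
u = 0.06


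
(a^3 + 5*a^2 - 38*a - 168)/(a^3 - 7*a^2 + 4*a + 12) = (a^2 + 11*a + 28)/(a^2 - a - 2)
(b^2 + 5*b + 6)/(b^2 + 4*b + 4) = (b + 3)/(b + 2)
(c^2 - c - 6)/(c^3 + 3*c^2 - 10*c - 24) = 1/(c + 4)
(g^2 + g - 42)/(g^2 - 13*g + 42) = (g + 7)/(g - 7)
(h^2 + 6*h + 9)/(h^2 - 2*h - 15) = (h + 3)/(h - 5)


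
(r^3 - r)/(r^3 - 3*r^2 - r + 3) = r/(r - 3)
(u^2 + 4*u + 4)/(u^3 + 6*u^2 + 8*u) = (u + 2)/(u*(u + 4))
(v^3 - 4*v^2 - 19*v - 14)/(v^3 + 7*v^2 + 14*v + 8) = (v - 7)/(v + 4)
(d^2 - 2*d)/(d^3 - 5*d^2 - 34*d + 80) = d/(d^2 - 3*d - 40)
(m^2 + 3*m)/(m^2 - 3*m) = (m + 3)/(m - 3)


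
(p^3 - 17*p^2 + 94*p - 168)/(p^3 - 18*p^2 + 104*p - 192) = (p - 7)/(p - 8)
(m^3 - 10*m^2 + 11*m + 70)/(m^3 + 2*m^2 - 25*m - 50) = (m - 7)/(m + 5)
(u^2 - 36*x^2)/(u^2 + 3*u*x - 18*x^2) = (-u + 6*x)/(-u + 3*x)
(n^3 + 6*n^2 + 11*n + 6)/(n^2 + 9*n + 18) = (n^2 + 3*n + 2)/(n + 6)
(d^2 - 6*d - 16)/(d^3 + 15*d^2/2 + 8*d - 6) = 2*(d - 8)/(2*d^2 + 11*d - 6)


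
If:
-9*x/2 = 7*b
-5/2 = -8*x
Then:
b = -45/224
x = 5/16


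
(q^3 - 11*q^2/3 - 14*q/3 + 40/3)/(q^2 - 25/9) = 3*(q^2 - 2*q - 8)/(3*q + 5)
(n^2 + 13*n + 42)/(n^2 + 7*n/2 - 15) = 2*(n + 7)/(2*n - 5)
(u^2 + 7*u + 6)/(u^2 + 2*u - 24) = (u + 1)/(u - 4)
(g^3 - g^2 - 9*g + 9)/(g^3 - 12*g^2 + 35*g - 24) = (g + 3)/(g - 8)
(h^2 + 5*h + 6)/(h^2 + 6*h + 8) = (h + 3)/(h + 4)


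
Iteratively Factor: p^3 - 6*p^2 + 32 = (p - 4)*(p^2 - 2*p - 8) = (p - 4)^2*(p + 2)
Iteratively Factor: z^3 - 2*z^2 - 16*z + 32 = (z - 2)*(z^2 - 16) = (z - 2)*(z + 4)*(z - 4)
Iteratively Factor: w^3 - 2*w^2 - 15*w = (w + 3)*(w^2 - 5*w) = w*(w + 3)*(w - 5)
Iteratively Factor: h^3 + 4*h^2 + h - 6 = (h + 3)*(h^2 + h - 2) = (h - 1)*(h + 3)*(h + 2)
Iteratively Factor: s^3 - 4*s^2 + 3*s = (s - 3)*(s^2 - s) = s*(s - 3)*(s - 1)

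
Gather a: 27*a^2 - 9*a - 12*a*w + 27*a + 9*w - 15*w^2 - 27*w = 27*a^2 + a*(18 - 12*w) - 15*w^2 - 18*w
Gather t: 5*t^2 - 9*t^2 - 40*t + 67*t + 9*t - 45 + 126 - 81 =-4*t^2 + 36*t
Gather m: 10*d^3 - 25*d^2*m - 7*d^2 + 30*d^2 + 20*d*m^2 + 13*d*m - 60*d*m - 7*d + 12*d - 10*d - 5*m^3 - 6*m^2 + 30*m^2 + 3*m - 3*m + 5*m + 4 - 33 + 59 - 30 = 10*d^3 + 23*d^2 - 5*d - 5*m^3 + m^2*(20*d + 24) + m*(-25*d^2 - 47*d + 5)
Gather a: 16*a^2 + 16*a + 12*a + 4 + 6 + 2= 16*a^2 + 28*a + 12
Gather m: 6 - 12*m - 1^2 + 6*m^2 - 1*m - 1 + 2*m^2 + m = 8*m^2 - 12*m + 4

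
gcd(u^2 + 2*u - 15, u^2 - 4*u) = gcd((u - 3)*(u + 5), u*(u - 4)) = 1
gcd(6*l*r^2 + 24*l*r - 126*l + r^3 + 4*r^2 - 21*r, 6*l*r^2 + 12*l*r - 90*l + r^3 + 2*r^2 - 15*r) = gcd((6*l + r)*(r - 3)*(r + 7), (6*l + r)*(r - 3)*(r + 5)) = 6*l*r - 18*l + r^2 - 3*r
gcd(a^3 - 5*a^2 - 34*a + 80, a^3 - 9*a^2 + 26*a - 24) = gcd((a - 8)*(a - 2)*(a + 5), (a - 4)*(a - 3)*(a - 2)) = a - 2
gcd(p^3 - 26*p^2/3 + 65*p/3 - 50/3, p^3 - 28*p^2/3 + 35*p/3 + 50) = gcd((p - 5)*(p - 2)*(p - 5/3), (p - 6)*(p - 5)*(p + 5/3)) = p - 5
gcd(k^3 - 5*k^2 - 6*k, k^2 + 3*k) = k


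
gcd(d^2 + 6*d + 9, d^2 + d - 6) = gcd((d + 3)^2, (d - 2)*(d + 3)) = d + 3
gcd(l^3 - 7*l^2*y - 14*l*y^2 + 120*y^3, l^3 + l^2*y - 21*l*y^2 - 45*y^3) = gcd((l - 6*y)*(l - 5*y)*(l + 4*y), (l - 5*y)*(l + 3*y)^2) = -l + 5*y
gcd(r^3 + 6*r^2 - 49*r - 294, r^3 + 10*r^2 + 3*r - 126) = r^2 + 13*r + 42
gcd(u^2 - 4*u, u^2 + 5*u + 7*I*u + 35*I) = 1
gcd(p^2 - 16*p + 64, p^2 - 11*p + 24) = p - 8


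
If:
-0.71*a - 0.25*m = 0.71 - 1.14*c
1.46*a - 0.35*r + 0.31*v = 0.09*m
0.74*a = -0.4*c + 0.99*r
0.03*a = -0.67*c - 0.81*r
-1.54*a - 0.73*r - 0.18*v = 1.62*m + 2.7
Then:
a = -0.24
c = 0.15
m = -1.45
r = -0.12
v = 0.59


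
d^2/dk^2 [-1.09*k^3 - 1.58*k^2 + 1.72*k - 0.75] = -6.54*k - 3.16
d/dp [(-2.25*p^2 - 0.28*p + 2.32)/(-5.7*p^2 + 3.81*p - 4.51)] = (-10.1685*p^2 + 46.743*p - 7.5764)/(32.49*p^4 - 43.434*p^3 + 65.9301*p^2 - 34.3662*p + 20.3401)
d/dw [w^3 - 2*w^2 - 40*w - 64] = 3*w^2 - 4*w - 40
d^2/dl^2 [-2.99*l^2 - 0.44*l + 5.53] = -5.98000000000000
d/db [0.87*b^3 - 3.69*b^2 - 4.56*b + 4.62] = 2.61*b^2 - 7.38*b - 4.56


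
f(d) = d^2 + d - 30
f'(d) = 2*d + 1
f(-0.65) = -30.23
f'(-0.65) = -0.30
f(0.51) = -29.23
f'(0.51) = 2.02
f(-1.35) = -29.53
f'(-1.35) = -1.70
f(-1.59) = -29.06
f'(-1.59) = -2.18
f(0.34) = -29.54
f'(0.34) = 1.68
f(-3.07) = -23.65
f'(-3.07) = -5.14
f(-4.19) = -16.63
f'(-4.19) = -7.38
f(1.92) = -24.39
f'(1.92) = 4.84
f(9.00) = 60.00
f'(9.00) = 19.00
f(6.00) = 12.00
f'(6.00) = 13.00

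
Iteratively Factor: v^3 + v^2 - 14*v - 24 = (v + 2)*(v^2 - v - 12) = (v - 4)*(v + 2)*(v + 3)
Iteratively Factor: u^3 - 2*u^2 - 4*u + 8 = (u + 2)*(u^2 - 4*u + 4) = (u - 2)*(u + 2)*(u - 2)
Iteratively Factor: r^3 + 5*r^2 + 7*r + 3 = (r + 3)*(r^2 + 2*r + 1) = (r + 1)*(r + 3)*(r + 1)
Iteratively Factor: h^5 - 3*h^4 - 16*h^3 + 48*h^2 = (h)*(h^4 - 3*h^3 - 16*h^2 + 48*h) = h^2*(h^3 - 3*h^2 - 16*h + 48) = h^2*(h - 3)*(h^2 - 16) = h^2*(h - 3)*(h + 4)*(h - 4)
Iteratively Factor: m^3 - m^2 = (m - 1)*(m^2) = m*(m - 1)*(m)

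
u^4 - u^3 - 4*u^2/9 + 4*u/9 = u*(u - 1)*(u - 2/3)*(u + 2/3)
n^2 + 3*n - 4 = (n - 1)*(n + 4)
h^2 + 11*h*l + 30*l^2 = (h + 5*l)*(h + 6*l)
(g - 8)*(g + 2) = g^2 - 6*g - 16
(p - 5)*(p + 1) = p^2 - 4*p - 5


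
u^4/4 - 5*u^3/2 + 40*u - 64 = (u/4 + 1)*(u - 8)*(u - 4)*(u - 2)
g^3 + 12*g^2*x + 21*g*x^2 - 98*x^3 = (g - 2*x)*(g + 7*x)^2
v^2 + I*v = v*(v + I)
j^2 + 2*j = j*(j + 2)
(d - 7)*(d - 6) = d^2 - 13*d + 42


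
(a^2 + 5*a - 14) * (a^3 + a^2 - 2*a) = a^5 + 6*a^4 - 11*a^3 - 24*a^2 + 28*a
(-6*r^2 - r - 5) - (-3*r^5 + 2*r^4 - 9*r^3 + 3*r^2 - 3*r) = 3*r^5 - 2*r^4 + 9*r^3 - 9*r^2 + 2*r - 5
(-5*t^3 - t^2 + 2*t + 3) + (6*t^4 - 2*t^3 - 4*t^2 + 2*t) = 6*t^4 - 7*t^3 - 5*t^2 + 4*t + 3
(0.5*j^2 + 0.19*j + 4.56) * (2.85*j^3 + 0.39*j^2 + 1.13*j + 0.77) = 1.425*j^5 + 0.7365*j^4 + 13.6351*j^3 + 2.3781*j^2 + 5.2991*j + 3.5112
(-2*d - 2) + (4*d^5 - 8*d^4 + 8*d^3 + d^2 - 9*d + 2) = 4*d^5 - 8*d^4 + 8*d^3 + d^2 - 11*d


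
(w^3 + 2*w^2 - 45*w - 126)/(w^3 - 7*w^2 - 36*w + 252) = (w + 3)/(w - 6)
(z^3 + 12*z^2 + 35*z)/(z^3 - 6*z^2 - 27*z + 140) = z*(z + 7)/(z^2 - 11*z + 28)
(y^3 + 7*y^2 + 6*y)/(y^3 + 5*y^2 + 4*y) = (y + 6)/(y + 4)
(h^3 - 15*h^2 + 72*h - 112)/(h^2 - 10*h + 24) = (h^2 - 11*h + 28)/(h - 6)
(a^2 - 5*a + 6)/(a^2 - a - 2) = (a - 3)/(a + 1)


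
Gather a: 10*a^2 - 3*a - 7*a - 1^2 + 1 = 10*a^2 - 10*a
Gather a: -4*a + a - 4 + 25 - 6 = 15 - 3*a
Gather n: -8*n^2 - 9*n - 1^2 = -8*n^2 - 9*n - 1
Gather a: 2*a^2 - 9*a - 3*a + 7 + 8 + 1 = 2*a^2 - 12*a + 16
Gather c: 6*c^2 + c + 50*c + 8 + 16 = 6*c^2 + 51*c + 24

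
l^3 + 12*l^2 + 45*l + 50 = (l + 2)*(l + 5)^2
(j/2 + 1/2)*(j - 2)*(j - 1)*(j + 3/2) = j^4/2 - j^3/4 - 2*j^2 + j/4 + 3/2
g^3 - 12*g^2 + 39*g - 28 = (g - 7)*(g - 4)*(g - 1)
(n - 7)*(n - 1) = n^2 - 8*n + 7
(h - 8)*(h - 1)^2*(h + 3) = h^4 - 7*h^3 - 13*h^2 + 43*h - 24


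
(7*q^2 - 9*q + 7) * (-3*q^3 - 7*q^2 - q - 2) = -21*q^5 - 22*q^4 + 35*q^3 - 54*q^2 + 11*q - 14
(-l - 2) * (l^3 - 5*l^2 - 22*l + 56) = -l^4 + 3*l^3 + 32*l^2 - 12*l - 112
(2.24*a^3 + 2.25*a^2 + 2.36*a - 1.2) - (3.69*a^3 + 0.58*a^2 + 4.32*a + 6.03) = -1.45*a^3 + 1.67*a^2 - 1.96*a - 7.23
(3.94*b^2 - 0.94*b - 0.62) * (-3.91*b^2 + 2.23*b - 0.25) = -15.4054*b^4 + 12.4616*b^3 - 0.657*b^2 - 1.1476*b + 0.155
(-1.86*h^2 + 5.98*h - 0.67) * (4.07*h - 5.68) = -7.5702*h^3 + 34.9034*h^2 - 36.6933*h + 3.8056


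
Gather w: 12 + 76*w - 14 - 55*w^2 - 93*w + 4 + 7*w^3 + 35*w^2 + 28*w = 7*w^3 - 20*w^2 + 11*w + 2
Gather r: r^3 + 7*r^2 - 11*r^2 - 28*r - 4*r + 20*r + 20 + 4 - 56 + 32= r^3 - 4*r^2 - 12*r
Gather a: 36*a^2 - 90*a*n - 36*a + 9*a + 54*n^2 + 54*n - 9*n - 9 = 36*a^2 + a*(-90*n - 27) + 54*n^2 + 45*n - 9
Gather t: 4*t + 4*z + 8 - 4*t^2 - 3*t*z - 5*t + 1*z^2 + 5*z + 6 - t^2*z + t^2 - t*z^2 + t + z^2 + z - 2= t^2*(-z - 3) + t*(-z^2 - 3*z) + 2*z^2 + 10*z + 12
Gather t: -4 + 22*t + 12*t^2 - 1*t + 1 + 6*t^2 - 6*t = 18*t^2 + 15*t - 3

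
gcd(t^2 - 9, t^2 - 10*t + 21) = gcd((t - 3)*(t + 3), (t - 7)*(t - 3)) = t - 3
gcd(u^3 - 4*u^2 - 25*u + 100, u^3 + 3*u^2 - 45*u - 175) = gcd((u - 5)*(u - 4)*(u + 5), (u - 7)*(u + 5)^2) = u + 5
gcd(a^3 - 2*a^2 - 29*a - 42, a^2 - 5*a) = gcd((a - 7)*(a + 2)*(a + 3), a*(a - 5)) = 1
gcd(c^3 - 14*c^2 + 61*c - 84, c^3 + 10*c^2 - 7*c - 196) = c - 4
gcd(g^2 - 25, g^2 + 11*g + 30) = g + 5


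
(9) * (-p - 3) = -9*p - 27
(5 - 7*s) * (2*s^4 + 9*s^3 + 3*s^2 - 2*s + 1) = -14*s^5 - 53*s^4 + 24*s^3 + 29*s^2 - 17*s + 5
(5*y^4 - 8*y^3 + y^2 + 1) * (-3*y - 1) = -15*y^5 + 19*y^4 + 5*y^3 - y^2 - 3*y - 1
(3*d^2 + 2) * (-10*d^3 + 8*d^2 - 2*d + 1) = -30*d^5 + 24*d^4 - 26*d^3 + 19*d^2 - 4*d + 2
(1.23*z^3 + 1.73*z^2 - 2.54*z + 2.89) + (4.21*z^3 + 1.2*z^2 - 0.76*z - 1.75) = 5.44*z^3 + 2.93*z^2 - 3.3*z + 1.14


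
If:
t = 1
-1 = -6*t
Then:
No Solution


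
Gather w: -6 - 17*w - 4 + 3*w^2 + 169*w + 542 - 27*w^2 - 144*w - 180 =-24*w^2 + 8*w + 352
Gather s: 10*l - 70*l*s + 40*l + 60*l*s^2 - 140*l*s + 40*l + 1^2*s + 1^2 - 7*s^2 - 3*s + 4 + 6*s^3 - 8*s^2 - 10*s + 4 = 90*l + 6*s^3 + s^2*(60*l - 15) + s*(-210*l - 12) + 9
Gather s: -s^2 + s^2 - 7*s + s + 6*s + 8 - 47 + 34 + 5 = 0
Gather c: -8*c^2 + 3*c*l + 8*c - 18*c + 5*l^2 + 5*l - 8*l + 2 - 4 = -8*c^2 + c*(3*l - 10) + 5*l^2 - 3*l - 2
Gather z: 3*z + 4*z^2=4*z^2 + 3*z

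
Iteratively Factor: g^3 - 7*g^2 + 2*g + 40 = (g + 2)*(g^2 - 9*g + 20) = (g - 4)*(g + 2)*(g - 5)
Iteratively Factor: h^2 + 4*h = (h)*(h + 4)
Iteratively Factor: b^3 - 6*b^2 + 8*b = (b - 4)*(b^2 - 2*b) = (b - 4)*(b - 2)*(b)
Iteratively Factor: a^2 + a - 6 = (a - 2)*(a + 3)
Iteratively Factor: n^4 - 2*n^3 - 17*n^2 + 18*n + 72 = (n - 3)*(n^3 + n^2 - 14*n - 24) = (n - 3)*(n + 3)*(n^2 - 2*n - 8) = (n - 3)*(n + 2)*(n + 3)*(n - 4)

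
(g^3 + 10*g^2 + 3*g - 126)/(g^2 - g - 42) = (g^2 + 4*g - 21)/(g - 7)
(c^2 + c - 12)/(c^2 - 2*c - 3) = (c + 4)/(c + 1)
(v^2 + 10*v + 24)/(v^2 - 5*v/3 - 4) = 3*(v^2 + 10*v + 24)/(3*v^2 - 5*v - 12)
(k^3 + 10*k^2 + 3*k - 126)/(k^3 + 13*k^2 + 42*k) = (k - 3)/k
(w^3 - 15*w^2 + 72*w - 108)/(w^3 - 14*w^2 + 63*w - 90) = (w - 6)/(w - 5)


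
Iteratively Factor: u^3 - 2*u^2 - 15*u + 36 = (u - 3)*(u^2 + u - 12) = (u - 3)^2*(u + 4)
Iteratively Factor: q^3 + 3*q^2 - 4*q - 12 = (q + 2)*(q^2 + q - 6) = (q - 2)*(q + 2)*(q + 3)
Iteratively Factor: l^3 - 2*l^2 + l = (l - 1)*(l^2 - l) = (l - 1)^2*(l)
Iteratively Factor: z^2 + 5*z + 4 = (z + 4)*(z + 1)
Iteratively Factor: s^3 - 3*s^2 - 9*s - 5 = (s + 1)*(s^2 - 4*s - 5) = (s + 1)^2*(s - 5)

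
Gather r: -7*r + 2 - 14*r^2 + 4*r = -14*r^2 - 3*r + 2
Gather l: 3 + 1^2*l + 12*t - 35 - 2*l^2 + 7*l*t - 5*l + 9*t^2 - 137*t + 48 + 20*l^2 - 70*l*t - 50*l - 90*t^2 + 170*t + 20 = 18*l^2 + l*(-63*t - 54) - 81*t^2 + 45*t + 36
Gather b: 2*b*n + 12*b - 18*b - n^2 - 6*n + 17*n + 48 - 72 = b*(2*n - 6) - n^2 + 11*n - 24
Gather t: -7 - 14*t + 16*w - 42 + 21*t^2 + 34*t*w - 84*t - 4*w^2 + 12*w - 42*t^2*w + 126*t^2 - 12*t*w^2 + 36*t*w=t^2*(147 - 42*w) + t*(-12*w^2 + 70*w - 98) - 4*w^2 + 28*w - 49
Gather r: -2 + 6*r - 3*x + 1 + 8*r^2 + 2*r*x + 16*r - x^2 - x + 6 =8*r^2 + r*(2*x + 22) - x^2 - 4*x + 5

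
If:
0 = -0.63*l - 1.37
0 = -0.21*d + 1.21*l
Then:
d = -12.53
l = -2.17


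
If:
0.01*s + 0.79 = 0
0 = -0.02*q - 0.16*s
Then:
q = 632.00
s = -79.00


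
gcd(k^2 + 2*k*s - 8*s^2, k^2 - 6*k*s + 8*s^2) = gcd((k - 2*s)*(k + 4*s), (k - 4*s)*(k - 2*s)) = -k + 2*s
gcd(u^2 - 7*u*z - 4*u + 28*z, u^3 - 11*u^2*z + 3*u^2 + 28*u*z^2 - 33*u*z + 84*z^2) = -u + 7*z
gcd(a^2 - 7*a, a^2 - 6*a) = a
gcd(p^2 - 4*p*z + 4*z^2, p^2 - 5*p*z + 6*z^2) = -p + 2*z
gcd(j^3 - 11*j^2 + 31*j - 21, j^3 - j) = j - 1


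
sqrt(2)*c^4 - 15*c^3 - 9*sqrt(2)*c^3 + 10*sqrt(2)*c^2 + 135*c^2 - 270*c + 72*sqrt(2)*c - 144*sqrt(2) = (c - 6)*(c - 3)*(c - 8*sqrt(2))*(sqrt(2)*c + 1)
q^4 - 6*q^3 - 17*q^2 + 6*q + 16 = (q - 8)*(q - 1)*(q + 1)*(q + 2)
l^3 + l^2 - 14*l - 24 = (l - 4)*(l + 2)*(l + 3)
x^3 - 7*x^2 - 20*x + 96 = (x - 8)*(x - 3)*(x + 4)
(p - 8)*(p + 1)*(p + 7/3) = p^3 - 14*p^2/3 - 73*p/3 - 56/3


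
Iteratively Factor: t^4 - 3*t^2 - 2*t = (t + 1)*(t^3 - t^2 - 2*t) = t*(t + 1)*(t^2 - t - 2) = t*(t + 1)^2*(t - 2)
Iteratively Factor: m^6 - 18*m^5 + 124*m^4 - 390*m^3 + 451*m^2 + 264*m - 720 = (m - 3)*(m^5 - 15*m^4 + 79*m^3 - 153*m^2 - 8*m + 240) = (m - 3)*(m + 1)*(m^4 - 16*m^3 + 95*m^2 - 248*m + 240) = (m - 4)*(m - 3)*(m + 1)*(m^3 - 12*m^2 + 47*m - 60) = (m - 4)*(m - 3)^2*(m + 1)*(m^2 - 9*m + 20) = (m - 4)^2*(m - 3)^2*(m + 1)*(m - 5)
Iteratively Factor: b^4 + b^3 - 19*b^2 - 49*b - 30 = (b + 1)*(b^3 - 19*b - 30) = (b + 1)*(b + 2)*(b^2 - 2*b - 15) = (b - 5)*(b + 1)*(b + 2)*(b + 3)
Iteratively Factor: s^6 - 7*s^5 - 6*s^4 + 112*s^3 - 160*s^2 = (s + 4)*(s^5 - 11*s^4 + 38*s^3 - 40*s^2) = s*(s + 4)*(s^4 - 11*s^3 + 38*s^2 - 40*s) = s^2*(s + 4)*(s^3 - 11*s^2 + 38*s - 40) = s^2*(s - 2)*(s + 4)*(s^2 - 9*s + 20) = s^2*(s - 5)*(s - 2)*(s + 4)*(s - 4)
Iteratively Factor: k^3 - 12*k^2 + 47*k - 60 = (k - 3)*(k^2 - 9*k + 20) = (k - 4)*(k - 3)*(k - 5)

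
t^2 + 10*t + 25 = (t + 5)^2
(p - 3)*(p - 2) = p^2 - 5*p + 6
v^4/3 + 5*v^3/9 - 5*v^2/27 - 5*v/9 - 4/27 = (v/3 + 1/3)*(v - 1)*(v + 1/3)*(v + 4/3)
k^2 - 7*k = k*(k - 7)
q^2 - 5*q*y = q*(q - 5*y)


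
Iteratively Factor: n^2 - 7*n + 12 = (n - 4)*(n - 3)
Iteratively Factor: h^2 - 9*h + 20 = (h - 4)*(h - 5)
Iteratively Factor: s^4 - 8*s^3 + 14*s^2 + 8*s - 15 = (s - 5)*(s^3 - 3*s^2 - s + 3) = (s - 5)*(s - 3)*(s^2 - 1) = (s - 5)*(s - 3)*(s + 1)*(s - 1)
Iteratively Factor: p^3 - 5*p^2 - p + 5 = (p + 1)*(p^2 - 6*p + 5) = (p - 5)*(p + 1)*(p - 1)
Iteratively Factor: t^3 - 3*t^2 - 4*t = (t - 4)*(t^2 + t) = (t - 4)*(t + 1)*(t)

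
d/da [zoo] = 0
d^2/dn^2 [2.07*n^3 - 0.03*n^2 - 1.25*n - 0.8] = 12.42*n - 0.06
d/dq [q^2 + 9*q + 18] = 2*q + 9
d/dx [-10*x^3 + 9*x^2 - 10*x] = -30*x^2 + 18*x - 10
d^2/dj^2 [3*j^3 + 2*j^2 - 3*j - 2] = 18*j + 4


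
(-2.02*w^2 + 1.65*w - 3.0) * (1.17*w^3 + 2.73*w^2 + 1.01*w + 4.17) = -2.3634*w^5 - 3.5841*w^4 - 1.0457*w^3 - 14.9469*w^2 + 3.8505*w - 12.51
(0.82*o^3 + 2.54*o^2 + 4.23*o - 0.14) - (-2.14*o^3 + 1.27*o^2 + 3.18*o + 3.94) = 2.96*o^3 + 1.27*o^2 + 1.05*o - 4.08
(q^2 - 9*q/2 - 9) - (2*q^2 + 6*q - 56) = -q^2 - 21*q/2 + 47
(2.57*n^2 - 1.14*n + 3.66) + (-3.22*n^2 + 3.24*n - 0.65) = -0.65*n^2 + 2.1*n + 3.01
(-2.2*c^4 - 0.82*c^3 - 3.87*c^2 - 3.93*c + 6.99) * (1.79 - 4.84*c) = 10.648*c^5 + 0.0307999999999988*c^4 + 17.263*c^3 + 12.0939*c^2 - 40.8663*c + 12.5121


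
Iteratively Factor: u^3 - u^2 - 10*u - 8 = (u - 4)*(u^2 + 3*u + 2) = (u - 4)*(u + 1)*(u + 2)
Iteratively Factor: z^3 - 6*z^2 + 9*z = (z)*(z^2 - 6*z + 9) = z*(z - 3)*(z - 3)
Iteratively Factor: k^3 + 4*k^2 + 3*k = (k)*(k^2 + 4*k + 3) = k*(k + 1)*(k + 3)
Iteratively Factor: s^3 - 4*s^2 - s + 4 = (s + 1)*(s^2 - 5*s + 4) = (s - 4)*(s + 1)*(s - 1)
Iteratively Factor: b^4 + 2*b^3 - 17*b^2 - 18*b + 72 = (b + 4)*(b^3 - 2*b^2 - 9*b + 18) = (b - 2)*(b + 4)*(b^2 - 9) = (b - 3)*(b - 2)*(b + 4)*(b + 3)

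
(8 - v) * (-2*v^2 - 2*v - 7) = 2*v^3 - 14*v^2 - 9*v - 56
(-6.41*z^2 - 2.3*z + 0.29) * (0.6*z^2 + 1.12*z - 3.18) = -3.846*z^4 - 8.5592*z^3 + 17.9818*z^2 + 7.6388*z - 0.9222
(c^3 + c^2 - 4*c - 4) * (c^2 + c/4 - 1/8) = c^5 + 5*c^4/4 - 31*c^3/8 - 41*c^2/8 - c/2 + 1/2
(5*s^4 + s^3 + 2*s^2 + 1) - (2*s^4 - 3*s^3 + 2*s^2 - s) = 3*s^4 + 4*s^3 + s + 1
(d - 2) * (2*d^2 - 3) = 2*d^3 - 4*d^2 - 3*d + 6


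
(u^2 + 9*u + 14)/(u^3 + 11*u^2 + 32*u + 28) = 1/(u + 2)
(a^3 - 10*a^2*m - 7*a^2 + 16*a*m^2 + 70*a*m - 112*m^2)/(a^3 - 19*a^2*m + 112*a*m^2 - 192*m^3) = (a^2 - 2*a*m - 7*a + 14*m)/(a^2 - 11*a*m + 24*m^2)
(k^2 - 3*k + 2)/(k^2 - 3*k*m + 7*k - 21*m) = (k^2 - 3*k + 2)/(k^2 - 3*k*m + 7*k - 21*m)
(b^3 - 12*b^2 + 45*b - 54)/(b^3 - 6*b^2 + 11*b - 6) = (b^2 - 9*b + 18)/(b^2 - 3*b + 2)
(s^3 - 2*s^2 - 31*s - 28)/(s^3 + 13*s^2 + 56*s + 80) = (s^2 - 6*s - 7)/(s^2 + 9*s + 20)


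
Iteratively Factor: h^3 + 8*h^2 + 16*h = (h + 4)*(h^2 + 4*h) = (h + 4)^2*(h)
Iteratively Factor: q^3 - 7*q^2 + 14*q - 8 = (q - 4)*(q^2 - 3*q + 2) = (q - 4)*(q - 2)*(q - 1)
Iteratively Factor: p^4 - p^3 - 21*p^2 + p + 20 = (p + 4)*(p^3 - 5*p^2 - p + 5) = (p - 1)*(p + 4)*(p^2 - 4*p - 5) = (p - 5)*(p - 1)*(p + 4)*(p + 1)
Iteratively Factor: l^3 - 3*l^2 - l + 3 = (l + 1)*(l^2 - 4*l + 3) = (l - 1)*(l + 1)*(l - 3)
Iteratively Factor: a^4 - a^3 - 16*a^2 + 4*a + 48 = (a + 3)*(a^3 - 4*a^2 - 4*a + 16) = (a + 2)*(a + 3)*(a^2 - 6*a + 8) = (a - 2)*(a + 2)*(a + 3)*(a - 4)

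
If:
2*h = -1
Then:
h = -1/2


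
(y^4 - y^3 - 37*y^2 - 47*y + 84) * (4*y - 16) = 4*y^5 - 20*y^4 - 132*y^3 + 404*y^2 + 1088*y - 1344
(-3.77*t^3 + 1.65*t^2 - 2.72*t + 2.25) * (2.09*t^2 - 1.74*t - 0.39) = -7.8793*t^5 + 10.0083*t^4 - 7.0855*t^3 + 8.7918*t^2 - 2.8542*t - 0.8775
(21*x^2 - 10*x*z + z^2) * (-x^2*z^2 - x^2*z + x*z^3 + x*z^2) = -21*x^4*z^2 - 21*x^4*z + 31*x^3*z^3 + 31*x^3*z^2 - 11*x^2*z^4 - 11*x^2*z^3 + x*z^5 + x*z^4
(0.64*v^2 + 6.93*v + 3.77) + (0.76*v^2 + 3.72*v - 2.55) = 1.4*v^2 + 10.65*v + 1.22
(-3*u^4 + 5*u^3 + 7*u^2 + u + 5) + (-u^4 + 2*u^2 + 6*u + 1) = -4*u^4 + 5*u^3 + 9*u^2 + 7*u + 6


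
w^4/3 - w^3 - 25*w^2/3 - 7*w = w*(w/3 + 1)*(w - 7)*(w + 1)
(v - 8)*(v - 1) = v^2 - 9*v + 8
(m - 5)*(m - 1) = m^2 - 6*m + 5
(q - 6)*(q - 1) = q^2 - 7*q + 6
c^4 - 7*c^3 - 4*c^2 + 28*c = c*(c - 7)*(c - 2)*(c + 2)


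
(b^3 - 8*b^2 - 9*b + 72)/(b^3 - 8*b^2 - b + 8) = (b^2 - 9)/(b^2 - 1)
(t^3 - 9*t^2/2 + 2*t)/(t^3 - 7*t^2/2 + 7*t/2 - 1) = t*(t - 4)/(t^2 - 3*t + 2)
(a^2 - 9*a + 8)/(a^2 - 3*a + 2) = (a - 8)/(a - 2)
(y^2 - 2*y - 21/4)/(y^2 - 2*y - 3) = (-y^2 + 2*y + 21/4)/(-y^2 + 2*y + 3)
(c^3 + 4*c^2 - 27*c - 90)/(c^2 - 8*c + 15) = (c^2 + 9*c + 18)/(c - 3)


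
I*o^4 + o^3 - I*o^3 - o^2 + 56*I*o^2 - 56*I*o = o*(o - 8*I)*(o + 7*I)*(I*o - I)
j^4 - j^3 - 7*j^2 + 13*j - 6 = (j - 2)*(j - 1)^2*(j + 3)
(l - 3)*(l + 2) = l^2 - l - 6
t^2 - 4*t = t*(t - 4)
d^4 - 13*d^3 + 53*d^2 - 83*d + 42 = (d - 7)*(d - 3)*(d - 2)*(d - 1)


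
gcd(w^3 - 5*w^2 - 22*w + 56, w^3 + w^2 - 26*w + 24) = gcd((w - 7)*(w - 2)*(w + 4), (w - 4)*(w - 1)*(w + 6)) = 1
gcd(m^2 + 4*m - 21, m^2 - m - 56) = m + 7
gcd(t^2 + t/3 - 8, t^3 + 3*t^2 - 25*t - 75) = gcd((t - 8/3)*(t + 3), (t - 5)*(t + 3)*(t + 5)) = t + 3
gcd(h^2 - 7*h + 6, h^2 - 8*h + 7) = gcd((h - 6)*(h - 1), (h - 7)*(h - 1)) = h - 1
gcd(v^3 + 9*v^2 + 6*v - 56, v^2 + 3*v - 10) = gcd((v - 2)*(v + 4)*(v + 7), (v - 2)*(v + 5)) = v - 2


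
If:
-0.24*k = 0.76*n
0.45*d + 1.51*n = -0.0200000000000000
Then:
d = -3.35555555555556*n - 0.0444444444444444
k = -3.16666666666667*n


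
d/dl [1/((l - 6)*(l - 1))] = (7 - 2*l)/(l^4 - 14*l^3 + 61*l^2 - 84*l + 36)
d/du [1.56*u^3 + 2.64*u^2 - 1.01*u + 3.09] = 4.68*u^2 + 5.28*u - 1.01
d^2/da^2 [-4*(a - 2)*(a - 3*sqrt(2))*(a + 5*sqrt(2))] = -24*a - 16*sqrt(2) + 16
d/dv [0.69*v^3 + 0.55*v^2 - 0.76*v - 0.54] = 2.07*v^2 + 1.1*v - 0.76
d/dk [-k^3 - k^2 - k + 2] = -3*k^2 - 2*k - 1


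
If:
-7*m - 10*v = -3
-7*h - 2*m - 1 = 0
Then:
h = 20*v/49 - 13/49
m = 3/7 - 10*v/7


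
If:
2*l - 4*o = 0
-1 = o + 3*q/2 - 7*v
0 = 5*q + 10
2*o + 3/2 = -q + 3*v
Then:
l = -5/11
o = -5/22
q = -2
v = -7/22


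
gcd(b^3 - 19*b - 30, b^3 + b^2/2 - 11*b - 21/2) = b + 3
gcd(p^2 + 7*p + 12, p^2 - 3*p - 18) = p + 3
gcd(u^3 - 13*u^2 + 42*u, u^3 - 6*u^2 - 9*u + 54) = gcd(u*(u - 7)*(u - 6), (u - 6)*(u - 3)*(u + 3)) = u - 6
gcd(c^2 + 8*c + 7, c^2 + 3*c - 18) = 1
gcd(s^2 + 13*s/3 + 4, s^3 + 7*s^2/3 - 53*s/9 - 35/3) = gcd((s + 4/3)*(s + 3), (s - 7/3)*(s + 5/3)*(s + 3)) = s + 3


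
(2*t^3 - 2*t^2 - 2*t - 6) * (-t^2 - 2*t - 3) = -2*t^5 - 2*t^4 + 16*t^2 + 18*t + 18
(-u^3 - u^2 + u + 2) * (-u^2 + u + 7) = u^5 - 9*u^3 - 8*u^2 + 9*u + 14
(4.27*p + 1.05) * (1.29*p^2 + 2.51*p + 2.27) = 5.5083*p^3 + 12.0722*p^2 + 12.3284*p + 2.3835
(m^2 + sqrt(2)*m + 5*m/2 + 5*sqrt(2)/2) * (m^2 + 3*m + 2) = m^4 + sqrt(2)*m^3 + 11*m^3/2 + 11*sqrt(2)*m^2/2 + 19*m^2/2 + 5*m + 19*sqrt(2)*m/2 + 5*sqrt(2)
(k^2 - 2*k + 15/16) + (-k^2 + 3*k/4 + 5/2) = 55/16 - 5*k/4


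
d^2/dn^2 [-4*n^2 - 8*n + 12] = -8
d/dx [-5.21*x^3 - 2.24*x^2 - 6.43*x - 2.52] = -15.63*x^2 - 4.48*x - 6.43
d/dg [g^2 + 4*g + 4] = 2*g + 4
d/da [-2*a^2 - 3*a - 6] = -4*a - 3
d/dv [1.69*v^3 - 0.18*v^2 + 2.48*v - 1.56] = 5.07*v^2 - 0.36*v + 2.48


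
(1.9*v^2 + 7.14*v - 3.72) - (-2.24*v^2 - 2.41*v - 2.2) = 4.14*v^2 + 9.55*v - 1.52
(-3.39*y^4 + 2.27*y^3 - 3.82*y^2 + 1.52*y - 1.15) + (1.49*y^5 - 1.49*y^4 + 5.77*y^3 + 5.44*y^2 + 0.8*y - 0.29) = 1.49*y^5 - 4.88*y^4 + 8.04*y^3 + 1.62*y^2 + 2.32*y - 1.44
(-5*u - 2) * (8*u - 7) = -40*u^2 + 19*u + 14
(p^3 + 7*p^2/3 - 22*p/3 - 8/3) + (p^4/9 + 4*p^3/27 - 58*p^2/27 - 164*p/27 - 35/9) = p^4/9 + 31*p^3/27 + 5*p^2/27 - 362*p/27 - 59/9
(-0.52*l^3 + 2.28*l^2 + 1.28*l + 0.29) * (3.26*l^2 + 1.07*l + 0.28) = -1.6952*l^5 + 6.8764*l^4 + 6.4668*l^3 + 2.9534*l^2 + 0.6687*l + 0.0812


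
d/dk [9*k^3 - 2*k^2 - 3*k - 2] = 27*k^2 - 4*k - 3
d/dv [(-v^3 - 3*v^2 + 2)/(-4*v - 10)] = (4*v^3 + 21*v^2 + 30*v + 4)/(2*(4*v^2 + 20*v + 25))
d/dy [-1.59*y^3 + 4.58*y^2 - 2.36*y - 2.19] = -4.77*y^2 + 9.16*y - 2.36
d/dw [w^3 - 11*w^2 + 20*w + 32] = 3*w^2 - 22*w + 20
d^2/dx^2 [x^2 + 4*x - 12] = 2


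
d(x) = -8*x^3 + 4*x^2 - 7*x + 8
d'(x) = -24*x^2 + 8*x - 7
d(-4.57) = 887.08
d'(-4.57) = -544.80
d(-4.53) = 865.47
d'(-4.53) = -535.74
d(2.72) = -142.44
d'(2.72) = -162.80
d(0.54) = 4.13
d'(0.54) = -9.68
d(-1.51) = 55.23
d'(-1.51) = -73.80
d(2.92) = -177.51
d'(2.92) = -188.27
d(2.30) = -84.28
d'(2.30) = -115.56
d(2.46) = -104.11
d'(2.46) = -132.56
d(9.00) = -5563.00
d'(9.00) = -1879.00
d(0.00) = 8.00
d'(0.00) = -7.00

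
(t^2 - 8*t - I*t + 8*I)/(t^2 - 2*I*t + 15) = (t^2 - 8*t - I*t + 8*I)/(t^2 - 2*I*t + 15)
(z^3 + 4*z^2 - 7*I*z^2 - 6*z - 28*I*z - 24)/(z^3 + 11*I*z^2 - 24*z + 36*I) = (z^2 + z*(4 - 6*I) - 24*I)/(z^2 + 12*I*z - 36)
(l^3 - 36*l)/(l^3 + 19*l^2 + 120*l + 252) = l*(l - 6)/(l^2 + 13*l + 42)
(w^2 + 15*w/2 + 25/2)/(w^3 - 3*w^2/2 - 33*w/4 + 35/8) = 4*(w + 5)/(4*w^2 - 16*w + 7)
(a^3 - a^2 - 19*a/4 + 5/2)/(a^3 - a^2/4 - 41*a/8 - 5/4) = 2*(2*a - 1)/(4*a + 1)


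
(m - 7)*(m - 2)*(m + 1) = m^3 - 8*m^2 + 5*m + 14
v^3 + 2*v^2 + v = v*(v + 1)^2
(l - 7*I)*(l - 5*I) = l^2 - 12*I*l - 35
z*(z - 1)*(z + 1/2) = z^3 - z^2/2 - z/2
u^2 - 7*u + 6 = (u - 6)*(u - 1)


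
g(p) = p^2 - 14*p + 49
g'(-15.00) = -44.00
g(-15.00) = 484.00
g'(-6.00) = -26.00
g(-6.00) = 169.00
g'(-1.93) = -17.86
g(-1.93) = 79.74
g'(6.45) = -1.10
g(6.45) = 0.30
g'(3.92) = -6.16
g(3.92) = 9.49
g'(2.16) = -9.68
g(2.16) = 23.43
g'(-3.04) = -20.08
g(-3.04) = 100.80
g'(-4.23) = -22.46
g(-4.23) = 126.11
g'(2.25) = -9.50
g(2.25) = 22.56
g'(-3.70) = -21.40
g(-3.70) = 114.49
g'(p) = 2*p - 14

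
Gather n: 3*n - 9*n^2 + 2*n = -9*n^2 + 5*n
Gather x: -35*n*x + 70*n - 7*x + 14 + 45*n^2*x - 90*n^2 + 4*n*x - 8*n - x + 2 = -90*n^2 + 62*n + x*(45*n^2 - 31*n - 8) + 16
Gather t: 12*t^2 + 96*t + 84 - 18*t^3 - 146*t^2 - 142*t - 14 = -18*t^3 - 134*t^2 - 46*t + 70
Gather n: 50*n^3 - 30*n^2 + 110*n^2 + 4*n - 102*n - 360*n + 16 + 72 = 50*n^3 + 80*n^2 - 458*n + 88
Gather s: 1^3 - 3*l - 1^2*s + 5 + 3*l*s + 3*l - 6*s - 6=s*(3*l - 7)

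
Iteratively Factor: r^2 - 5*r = (r - 5)*(r)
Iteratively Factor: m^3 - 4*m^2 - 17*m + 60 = (m - 5)*(m^2 + m - 12) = (m - 5)*(m + 4)*(m - 3)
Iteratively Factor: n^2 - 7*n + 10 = (n - 5)*(n - 2)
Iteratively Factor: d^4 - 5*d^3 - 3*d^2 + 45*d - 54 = (d - 2)*(d^3 - 3*d^2 - 9*d + 27) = (d - 3)*(d - 2)*(d^2 - 9) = (d - 3)*(d - 2)*(d + 3)*(d - 3)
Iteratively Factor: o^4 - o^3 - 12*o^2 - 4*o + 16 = (o + 2)*(o^3 - 3*o^2 - 6*o + 8) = (o - 4)*(o + 2)*(o^2 + o - 2) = (o - 4)*(o + 2)^2*(o - 1)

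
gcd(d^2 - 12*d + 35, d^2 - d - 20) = d - 5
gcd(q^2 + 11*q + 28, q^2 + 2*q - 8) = q + 4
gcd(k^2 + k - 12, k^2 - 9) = k - 3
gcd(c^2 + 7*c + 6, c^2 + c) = c + 1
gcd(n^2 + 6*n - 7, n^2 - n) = n - 1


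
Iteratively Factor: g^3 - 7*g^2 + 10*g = (g - 5)*(g^2 - 2*g) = g*(g - 5)*(g - 2)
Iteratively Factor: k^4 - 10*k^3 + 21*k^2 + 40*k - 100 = (k - 2)*(k^3 - 8*k^2 + 5*k + 50) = (k - 2)*(k + 2)*(k^2 - 10*k + 25) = (k - 5)*(k - 2)*(k + 2)*(k - 5)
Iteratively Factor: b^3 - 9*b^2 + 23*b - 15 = (b - 1)*(b^2 - 8*b + 15) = (b - 5)*(b - 1)*(b - 3)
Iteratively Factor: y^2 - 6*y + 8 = (y - 2)*(y - 4)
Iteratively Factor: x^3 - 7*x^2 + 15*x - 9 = (x - 3)*(x^2 - 4*x + 3) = (x - 3)^2*(x - 1)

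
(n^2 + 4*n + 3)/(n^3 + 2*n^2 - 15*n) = (n^2 + 4*n + 3)/(n*(n^2 + 2*n - 15))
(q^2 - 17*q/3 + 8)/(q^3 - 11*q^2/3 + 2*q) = (3*q - 8)/(q*(3*q - 2))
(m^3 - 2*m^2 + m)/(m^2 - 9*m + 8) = m*(m - 1)/(m - 8)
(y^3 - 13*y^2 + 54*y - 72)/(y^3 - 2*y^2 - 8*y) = (y^2 - 9*y + 18)/(y*(y + 2))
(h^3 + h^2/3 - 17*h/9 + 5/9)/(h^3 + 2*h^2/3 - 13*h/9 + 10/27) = 3*(h - 1)/(3*h - 2)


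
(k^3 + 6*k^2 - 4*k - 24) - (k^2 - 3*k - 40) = k^3 + 5*k^2 - k + 16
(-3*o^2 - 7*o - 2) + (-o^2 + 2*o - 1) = -4*o^2 - 5*o - 3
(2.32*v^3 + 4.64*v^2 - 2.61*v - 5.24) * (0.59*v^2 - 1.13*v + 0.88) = 1.3688*v^5 + 0.116*v^4 - 4.7415*v^3 + 3.9409*v^2 + 3.6244*v - 4.6112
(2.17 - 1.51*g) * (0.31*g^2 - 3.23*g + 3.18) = -0.4681*g^3 + 5.55*g^2 - 11.8109*g + 6.9006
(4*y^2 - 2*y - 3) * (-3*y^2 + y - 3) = -12*y^4 + 10*y^3 - 5*y^2 + 3*y + 9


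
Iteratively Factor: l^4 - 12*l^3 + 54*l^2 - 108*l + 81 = (l - 3)*(l^3 - 9*l^2 + 27*l - 27) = (l - 3)^2*(l^2 - 6*l + 9) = (l - 3)^3*(l - 3)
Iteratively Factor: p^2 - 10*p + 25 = (p - 5)*(p - 5)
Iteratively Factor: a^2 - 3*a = (a - 3)*(a)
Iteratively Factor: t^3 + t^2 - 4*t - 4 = (t + 2)*(t^2 - t - 2) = (t - 2)*(t + 2)*(t + 1)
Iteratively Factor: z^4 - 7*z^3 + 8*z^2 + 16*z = (z + 1)*(z^3 - 8*z^2 + 16*z) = (z - 4)*(z + 1)*(z^2 - 4*z) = z*(z - 4)*(z + 1)*(z - 4)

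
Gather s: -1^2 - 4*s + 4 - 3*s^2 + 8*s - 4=-3*s^2 + 4*s - 1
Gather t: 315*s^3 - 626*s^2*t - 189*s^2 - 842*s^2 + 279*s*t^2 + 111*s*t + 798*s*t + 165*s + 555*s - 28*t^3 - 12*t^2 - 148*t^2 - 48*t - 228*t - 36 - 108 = 315*s^3 - 1031*s^2 + 720*s - 28*t^3 + t^2*(279*s - 160) + t*(-626*s^2 + 909*s - 276) - 144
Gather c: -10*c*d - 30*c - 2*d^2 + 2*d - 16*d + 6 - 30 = c*(-10*d - 30) - 2*d^2 - 14*d - 24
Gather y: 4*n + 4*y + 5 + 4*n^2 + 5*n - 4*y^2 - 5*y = 4*n^2 + 9*n - 4*y^2 - y + 5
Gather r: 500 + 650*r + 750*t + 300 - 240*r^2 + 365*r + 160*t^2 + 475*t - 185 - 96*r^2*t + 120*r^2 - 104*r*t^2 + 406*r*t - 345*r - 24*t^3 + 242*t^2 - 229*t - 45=r^2*(-96*t - 120) + r*(-104*t^2 + 406*t + 670) - 24*t^3 + 402*t^2 + 996*t + 570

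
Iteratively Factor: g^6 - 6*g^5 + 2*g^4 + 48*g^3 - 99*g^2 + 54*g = (g - 2)*(g^5 - 4*g^4 - 6*g^3 + 36*g^2 - 27*g) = (g - 3)*(g - 2)*(g^4 - g^3 - 9*g^2 + 9*g) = (g - 3)*(g - 2)*(g + 3)*(g^3 - 4*g^2 + 3*g) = (g - 3)*(g - 2)*(g - 1)*(g + 3)*(g^2 - 3*g) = g*(g - 3)*(g - 2)*(g - 1)*(g + 3)*(g - 3)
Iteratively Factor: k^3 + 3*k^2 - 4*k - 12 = (k + 3)*(k^2 - 4) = (k - 2)*(k + 3)*(k + 2)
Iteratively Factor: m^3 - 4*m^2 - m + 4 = (m + 1)*(m^2 - 5*m + 4) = (m - 4)*(m + 1)*(m - 1)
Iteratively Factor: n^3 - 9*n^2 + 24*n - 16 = (n - 4)*(n^2 - 5*n + 4) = (n - 4)^2*(n - 1)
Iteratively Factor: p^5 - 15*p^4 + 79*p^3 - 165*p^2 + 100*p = (p - 4)*(p^4 - 11*p^3 + 35*p^2 - 25*p) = (p - 5)*(p - 4)*(p^3 - 6*p^2 + 5*p) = p*(p - 5)*(p - 4)*(p^2 - 6*p + 5) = p*(p - 5)*(p - 4)*(p - 1)*(p - 5)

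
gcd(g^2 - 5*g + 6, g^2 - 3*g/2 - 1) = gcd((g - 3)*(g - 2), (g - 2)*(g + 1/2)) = g - 2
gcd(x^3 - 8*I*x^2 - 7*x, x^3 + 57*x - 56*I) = x^2 - 8*I*x - 7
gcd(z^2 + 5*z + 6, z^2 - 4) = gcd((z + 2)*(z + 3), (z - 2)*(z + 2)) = z + 2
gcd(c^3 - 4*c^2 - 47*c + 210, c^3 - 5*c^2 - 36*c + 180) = c^2 - 11*c + 30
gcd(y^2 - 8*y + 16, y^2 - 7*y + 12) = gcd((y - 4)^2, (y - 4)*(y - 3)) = y - 4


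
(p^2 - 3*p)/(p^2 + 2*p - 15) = p/(p + 5)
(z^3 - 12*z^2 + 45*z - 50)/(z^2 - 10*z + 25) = z - 2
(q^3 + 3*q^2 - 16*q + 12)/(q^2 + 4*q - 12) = q - 1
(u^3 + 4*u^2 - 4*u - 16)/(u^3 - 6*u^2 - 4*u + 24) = (u + 4)/(u - 6)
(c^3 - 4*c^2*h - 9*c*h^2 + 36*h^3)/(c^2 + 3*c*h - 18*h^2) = (c^2 - c*h - 12*h^2)/(c + 6*h)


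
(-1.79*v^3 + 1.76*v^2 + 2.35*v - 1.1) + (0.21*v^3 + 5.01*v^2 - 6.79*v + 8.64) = -1.58*v^3 + 6.77*v^2 - 4.44*v + 7.54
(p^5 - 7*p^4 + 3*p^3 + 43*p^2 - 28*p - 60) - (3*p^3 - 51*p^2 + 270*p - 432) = p^5 - 7*p^4 + 94*p^2 - 298*p + 372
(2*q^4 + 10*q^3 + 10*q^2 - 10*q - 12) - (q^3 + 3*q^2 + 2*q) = 2*q^4 + 9*q^3 + 7*q^2 - 12*q - 12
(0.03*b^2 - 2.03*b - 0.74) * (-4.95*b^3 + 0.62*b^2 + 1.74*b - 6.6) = -0.1485*b^5 + 10.0671*b^4 + 2.4566*b^3 - 4.189*b^2 + 12.1104*b + 4.884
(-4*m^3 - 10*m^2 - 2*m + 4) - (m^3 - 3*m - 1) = -5*m^3 - 10*m^2 + m + 5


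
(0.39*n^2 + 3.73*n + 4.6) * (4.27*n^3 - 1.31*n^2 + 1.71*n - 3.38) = 1.6653*n^5 + 15.4162*n^4 + 15.4226*n^3 - 0.9659*n^2 - 4.7414*n - 15.548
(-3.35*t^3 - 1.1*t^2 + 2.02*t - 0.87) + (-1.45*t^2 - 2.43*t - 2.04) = -3.35*t^3 - 2.55*t^2 - 0.41*t - 2.91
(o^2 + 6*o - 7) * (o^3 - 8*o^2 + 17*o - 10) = o^5 - 2*o^4 - 38*o^3 + 148*o^2 - 179*o + 70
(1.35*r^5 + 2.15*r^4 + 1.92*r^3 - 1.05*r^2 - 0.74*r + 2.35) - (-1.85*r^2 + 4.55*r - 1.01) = 1.35*r^5 + 2.15*r^4 + 1.92*r^3 + 0.8*r^2 - 5.29*r + 3.36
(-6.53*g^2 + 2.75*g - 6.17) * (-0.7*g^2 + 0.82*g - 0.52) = 4.571*g^4 - 7.2796*g^3 + 9.9696*g^2 - 6.4894*g + 3.2084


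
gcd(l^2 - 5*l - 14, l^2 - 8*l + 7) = l - 7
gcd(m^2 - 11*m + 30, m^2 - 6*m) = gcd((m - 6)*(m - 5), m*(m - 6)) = m - 6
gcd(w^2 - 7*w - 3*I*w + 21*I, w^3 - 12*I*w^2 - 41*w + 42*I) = w - 3*I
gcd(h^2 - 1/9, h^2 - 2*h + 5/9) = h - 1/3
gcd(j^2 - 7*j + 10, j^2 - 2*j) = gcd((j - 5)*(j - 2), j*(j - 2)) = j - 2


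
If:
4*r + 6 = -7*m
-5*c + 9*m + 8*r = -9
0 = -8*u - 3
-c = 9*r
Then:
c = 81/335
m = -282/335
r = -9/335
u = -3/8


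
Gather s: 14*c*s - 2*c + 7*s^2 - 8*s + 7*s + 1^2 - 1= -2*c + 7*s^2 + s*(14*c - 1)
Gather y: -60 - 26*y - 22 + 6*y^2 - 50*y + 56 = 6*y^2 - 76*y - 26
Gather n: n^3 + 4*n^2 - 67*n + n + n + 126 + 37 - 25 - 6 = n^3 + 4*n^2 - 65*n + 132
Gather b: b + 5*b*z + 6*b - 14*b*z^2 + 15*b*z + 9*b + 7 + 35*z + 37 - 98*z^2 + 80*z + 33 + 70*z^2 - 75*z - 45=b*(-14*z^2 + 20*z + 16) - 28*z^2 + 40*z + 32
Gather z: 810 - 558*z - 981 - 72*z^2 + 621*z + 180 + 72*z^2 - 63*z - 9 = 0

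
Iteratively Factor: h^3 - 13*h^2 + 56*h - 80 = (h - 4)*(h^2 - 9*h + 20) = (h - 4)^2*(h - 5)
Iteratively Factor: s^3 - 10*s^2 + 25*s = (s)*(s^2 - 10*s + 25) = s*(s - 5)*(s - 5)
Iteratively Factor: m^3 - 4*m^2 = (m)*(m^2 - 4*m) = m*(m - 4)*(m)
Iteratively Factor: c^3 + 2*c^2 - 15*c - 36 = (c + 3)*(c^2 - c - 12) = (c + 3)^2*(c - 4)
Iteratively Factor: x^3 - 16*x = (x - 4)*(x^2 + 4*x) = x*(x - 4)*(x + 4)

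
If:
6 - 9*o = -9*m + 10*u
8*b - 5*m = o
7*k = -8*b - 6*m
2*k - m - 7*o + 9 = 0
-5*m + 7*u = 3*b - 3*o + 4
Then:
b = 5381/3090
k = -6869/1545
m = 2951/1030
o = -1217/3090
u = 3639/1030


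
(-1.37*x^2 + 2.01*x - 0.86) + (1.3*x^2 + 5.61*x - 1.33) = -0.0700000000000001*x^2 + 7.62*x - 2.19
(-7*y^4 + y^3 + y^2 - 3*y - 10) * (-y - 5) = 7*y^5 + 34*y^4 - 6*y^3 - 2*y^2 + 25*y + 50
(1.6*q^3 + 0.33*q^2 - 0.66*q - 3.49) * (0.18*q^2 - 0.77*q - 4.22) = 0.288*q^5 - 1.1726*q^4 - 7.1249*q^3 - 1.5126*q^2 + 5.4725*q + 14.7278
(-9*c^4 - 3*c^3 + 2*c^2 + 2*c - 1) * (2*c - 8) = -18*c^5 + 66*c^4 + 28*c^3 - 12*c^2 - 18*c + 8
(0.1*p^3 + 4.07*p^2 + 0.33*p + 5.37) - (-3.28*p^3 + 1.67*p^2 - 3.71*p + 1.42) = 3.38*p^3 + 2.4*p^2 + 4.04*p + 3.95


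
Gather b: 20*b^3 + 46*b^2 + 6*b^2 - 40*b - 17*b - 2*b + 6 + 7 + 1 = 20*b^3 + 52*b^2 - 59*b + 14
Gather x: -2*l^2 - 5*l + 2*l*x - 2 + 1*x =-2*l^2 - 5*l + x*(2*l + 1) - 2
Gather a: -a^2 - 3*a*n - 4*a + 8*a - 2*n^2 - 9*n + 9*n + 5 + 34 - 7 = -a^2 + a*(4 - 3*n) - 2*n^2 + 32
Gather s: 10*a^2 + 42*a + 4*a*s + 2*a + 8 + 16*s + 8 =10*a^2 + 44*a + s*(4*a + 16) + 16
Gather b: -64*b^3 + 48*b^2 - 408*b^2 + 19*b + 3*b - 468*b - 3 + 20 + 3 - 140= -64*b^3 - 360*b^2 - 446*b - 120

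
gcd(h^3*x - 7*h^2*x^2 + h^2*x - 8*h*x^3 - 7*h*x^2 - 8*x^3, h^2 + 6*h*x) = 1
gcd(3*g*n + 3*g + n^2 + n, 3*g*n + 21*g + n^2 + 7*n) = 3*g + n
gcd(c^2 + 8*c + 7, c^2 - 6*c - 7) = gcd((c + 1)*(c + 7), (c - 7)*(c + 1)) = c + 1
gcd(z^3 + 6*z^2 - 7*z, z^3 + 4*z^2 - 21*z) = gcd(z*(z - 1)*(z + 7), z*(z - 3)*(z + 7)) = z^2 + 7*z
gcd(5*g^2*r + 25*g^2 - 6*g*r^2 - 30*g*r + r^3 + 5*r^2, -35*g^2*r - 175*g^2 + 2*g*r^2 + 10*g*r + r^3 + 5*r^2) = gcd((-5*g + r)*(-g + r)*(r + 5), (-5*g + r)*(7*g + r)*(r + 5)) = -5*g*r - 25*g + r^2 + 5*r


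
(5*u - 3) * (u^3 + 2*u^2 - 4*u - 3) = 5*u^4 + 7*u^3 - 26*u^2 - 3*u + 9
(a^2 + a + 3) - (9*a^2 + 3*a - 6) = -8*a^2 - 2*a + 9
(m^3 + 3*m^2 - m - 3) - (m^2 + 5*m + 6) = m^3 + 2*m^2 - 6*m - 9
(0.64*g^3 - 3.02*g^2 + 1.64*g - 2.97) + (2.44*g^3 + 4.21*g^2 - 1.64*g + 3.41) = 3.08*g^3 + 1.19*g^2 + 0.44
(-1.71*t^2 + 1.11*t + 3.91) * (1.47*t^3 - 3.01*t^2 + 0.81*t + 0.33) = -2.5137*t^5 + 6.7788*t^4 + 1.0215*t^3 - 11.4343*t^2 + 3.5334*t + 1.2903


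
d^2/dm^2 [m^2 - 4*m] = 2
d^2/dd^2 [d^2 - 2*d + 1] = 2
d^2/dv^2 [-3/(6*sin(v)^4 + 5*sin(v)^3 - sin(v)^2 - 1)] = 3*(576*sin(v)^8 + 690*sin(v)^7 - 567*sin(v)^6 - 955*sin(v)^5 - 92*sin(v)^4 + 125*sin(v)^3 - 82*sin(v)^2 - 30*sin(v) + 2)/(6*sin(v)^4 + 5*sin(v)^3 - sin(v)^2 - 1)^3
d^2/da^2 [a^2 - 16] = 2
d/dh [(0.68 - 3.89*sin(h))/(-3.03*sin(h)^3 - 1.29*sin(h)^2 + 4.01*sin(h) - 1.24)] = (-23.5734*sin(h)^3 + 1.1631*sin(h)^2 + 1.7544*sin(h) + 2.0968)*cos(h)/(9.1809*sin(h)^6 + 7.8174*sin(h)^5 - 22.6365*sin(h)^4 - 2.8314*sin(h)^3 + 19.2793*sin(h)^2 - 9.9448*sin(h) + 1.5376)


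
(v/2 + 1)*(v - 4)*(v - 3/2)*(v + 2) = v^4/2 - 3*v^3/4 - 6*v^2 + v + 12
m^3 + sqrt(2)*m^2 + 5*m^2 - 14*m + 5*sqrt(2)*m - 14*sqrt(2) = (m - 2)*(m + 7)*(m + sqrt(2))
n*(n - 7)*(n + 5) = n^3 - 2*n^2 - 35*n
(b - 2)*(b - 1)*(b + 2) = b^3 - b^2 - 4*b + 4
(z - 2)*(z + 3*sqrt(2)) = z^2 - 2*z + 3*sqrt(2)*z - 6*sqrt(2)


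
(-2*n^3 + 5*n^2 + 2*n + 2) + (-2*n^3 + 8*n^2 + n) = -4*n^3 + 13*n^2 + 3*n + 2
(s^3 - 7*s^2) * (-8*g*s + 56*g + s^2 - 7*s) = -8*g*s^4 + 112*g*s^3 - 392*g*s^2 + s^5 - 14*s^4 + 49*s^3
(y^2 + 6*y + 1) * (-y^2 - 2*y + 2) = -y^4 - 8*y^3 - 11*y^2 + 10*y + 2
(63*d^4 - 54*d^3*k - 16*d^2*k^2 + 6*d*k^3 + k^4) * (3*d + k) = 189*d^5 - 99*d^4*k - 102*d^3*k^2 + 2*d^2*k^3 + 9*d*k^4 + k^5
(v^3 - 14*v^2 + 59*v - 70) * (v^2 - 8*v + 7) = v^5 - 22*v^4 + 178*v^3 - 640*v^2 + 973*v - 490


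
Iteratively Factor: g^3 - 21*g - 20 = (g - 5)*(g^2 + 5*g + 4) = (g - 5)*(g + 1)*(g + 4)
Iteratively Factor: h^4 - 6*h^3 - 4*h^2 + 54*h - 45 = (h - 1)*(h^3 - 5*h^2 - 9*h + 45) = (h - 1)*(h + 3)*(h^2 - 8*h + 15) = (h - 5)*(h - 1)*(h + 3)*(h - 3)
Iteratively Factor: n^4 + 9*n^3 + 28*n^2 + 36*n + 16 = (n + 1)*(n^3 + 8*n^2 + 20*n + 16) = (n + 1)*(n + 2)*(n^2 + 6*n + 8) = (n + 1)*(n + 2)^2*(n + 4)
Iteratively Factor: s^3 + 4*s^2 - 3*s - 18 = (s + 3)*(s^2 + s - 6) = (s + 3)^2*(s - 2)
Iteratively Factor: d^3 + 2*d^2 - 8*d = (d)*(d^2 + 2*d - 8) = d*(d + 4)*(d - 2)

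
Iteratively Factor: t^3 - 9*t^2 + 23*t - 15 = (t - 5)*(t^2 - 4*t + 3) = (t - 5)*(t - 1)*(t - 3)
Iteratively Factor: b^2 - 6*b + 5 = (b - 5)*(b - 1)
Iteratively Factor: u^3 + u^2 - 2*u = (u + 2)*(u^2 - u) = u*(u + 2)*(u - 1)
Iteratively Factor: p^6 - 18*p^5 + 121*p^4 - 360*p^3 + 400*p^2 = (p - 4)*(p^5 - 14*p^4 + 65*p^3 - 100*p^2) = (p - 5)*(p - 4)*(p^4 - 9*p^3 + 20*p^2) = (p - 5)^2*(p - 4)*(p^3 - 4*p^2) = p*(p - 5)^2*(p - 4)*(p^2 - 4*p) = p^2*(p - 5)^2*(p - 4)*(p - 4)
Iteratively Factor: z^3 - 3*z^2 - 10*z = (z)*(z^2 - 3*z - 10) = z*(z - 5)*(z + 2)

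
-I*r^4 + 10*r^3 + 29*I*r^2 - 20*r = r*(r + 4*I)*(r + 5*I)*(-I*r + 1)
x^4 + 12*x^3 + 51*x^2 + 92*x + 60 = (x + 2)^2*(x + 3)*(x + 5)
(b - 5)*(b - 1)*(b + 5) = b^3 - b^2 - 25*b + 25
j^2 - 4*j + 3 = (j - 3)*(j - 1)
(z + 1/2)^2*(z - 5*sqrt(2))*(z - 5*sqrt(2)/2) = z^4 - 15*sqrt(2)*z^3/2 + z^3 - 15*sqrt(2)*z^2/2 + 101*z^2/4 - 15*sqrt(2)*z/8 + 25*z + 25/4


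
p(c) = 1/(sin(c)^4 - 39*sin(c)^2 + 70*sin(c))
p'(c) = (-4*sin(c)^3*cos(c) + 78*sin(c)*cos(c) - 70*cos(c))/(sin(c)^4 - 39*sin(c)^2 + 70*sin(c))^2 = 2*(-2*sin(c)^3 + 39*sin(c) - 35)*cos(c)/((sin(c)^3 - 39*sin(c) + 70)^2*sin(c)^2)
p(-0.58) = -0.02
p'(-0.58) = -0.04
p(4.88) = -0.01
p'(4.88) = -0.00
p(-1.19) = -0.01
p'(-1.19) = -0.01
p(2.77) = 0.05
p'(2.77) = 0.09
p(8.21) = 0.03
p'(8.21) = 0.00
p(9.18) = 0.07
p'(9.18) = 0.23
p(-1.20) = -0.01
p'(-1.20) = -0.01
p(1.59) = 0.03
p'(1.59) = -0.00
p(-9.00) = -0.03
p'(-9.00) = 0.07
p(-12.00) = 0.04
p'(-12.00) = -0.03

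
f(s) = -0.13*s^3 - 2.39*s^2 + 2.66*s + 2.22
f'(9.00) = -71.95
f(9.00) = -262.20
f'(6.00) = -40.06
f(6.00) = -95.94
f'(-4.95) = 16.77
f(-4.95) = -53.74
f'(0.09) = 2.23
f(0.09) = 2.44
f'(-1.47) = 8.84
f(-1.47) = -6.44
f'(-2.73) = 12.80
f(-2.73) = -20.21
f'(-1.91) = 10.37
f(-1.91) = -10.67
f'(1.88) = -7.70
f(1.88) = -2.09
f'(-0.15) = 3.37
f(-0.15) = 1.77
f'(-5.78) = 17.26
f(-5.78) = -67.90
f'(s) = -0.39*s^2 - 4.78*s + 2.66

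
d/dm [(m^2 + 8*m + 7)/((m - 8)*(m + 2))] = 2*(-7*m^2 - 23*m - 43)/(m^4 - 12*m^3 + 4*m^2 + 192*m + 256)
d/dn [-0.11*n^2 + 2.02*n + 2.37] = 2.02 - 0.22*n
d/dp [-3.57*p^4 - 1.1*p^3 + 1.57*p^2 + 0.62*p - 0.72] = -14.28*p^3 - 3.3*p^2 + 3.14*p + 0.62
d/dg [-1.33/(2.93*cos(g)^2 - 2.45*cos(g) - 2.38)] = (3.2585 - 7.7938*cos(g))*sin(g)/(-2.93*cos(g)^2 + 2.45*cos(g) + 2.38)^2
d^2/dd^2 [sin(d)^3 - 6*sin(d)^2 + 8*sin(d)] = -9*sin(d)^3 + 24*sin(d)^2 - 2*sin(d) - 12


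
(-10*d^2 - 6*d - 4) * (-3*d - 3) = 30*d^3 + 48*d^2 + 30*d + 12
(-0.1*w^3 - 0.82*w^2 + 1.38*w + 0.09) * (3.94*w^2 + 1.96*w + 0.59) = -0.394*w^5 - 3.4268*w^4 + 3.771*w^3 + 2.5756*w^2 + 0.9906*w + 0.0531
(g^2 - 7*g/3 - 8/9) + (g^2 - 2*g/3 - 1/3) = 2*g^2 - 3*g - 11/9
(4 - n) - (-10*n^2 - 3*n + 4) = 10*n^2 + 2*n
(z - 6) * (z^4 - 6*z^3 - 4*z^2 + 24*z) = z^5 - 12*z^4 + 32*z^3 + 48*z^2 - 144*z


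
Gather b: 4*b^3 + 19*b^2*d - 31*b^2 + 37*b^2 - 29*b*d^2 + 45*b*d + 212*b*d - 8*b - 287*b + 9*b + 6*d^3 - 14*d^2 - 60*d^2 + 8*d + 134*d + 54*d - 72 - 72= 4*b^3 + b^2*(19*d + 6) + b*(-29*d^2 + 257*d - 286) + 6*d^3 - 74*d^2 + 196*d - 144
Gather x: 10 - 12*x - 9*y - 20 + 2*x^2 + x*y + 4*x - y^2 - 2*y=2*x^2 + x*(y - 8) - y^2 - 11*y - 10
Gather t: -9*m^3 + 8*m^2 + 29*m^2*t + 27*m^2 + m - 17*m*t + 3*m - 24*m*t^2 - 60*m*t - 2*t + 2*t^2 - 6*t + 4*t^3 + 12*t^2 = -9*m^3 + 35*m^2 + 4*m + 4*t^3 + t^2*(14 - 24*m) + t*(29*m^2 - 77*m - 8)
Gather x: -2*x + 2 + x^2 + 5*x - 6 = x^2 + 3*x - 4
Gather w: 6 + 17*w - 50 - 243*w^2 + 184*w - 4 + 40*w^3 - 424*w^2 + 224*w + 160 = 40*w^3 - 667*w^2 + 425*w + 112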